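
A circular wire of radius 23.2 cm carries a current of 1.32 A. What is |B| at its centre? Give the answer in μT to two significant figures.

B ≈ 3.6 μT

At the centre of a circular loop the Biot–Savart law gives B = μ₀I/(2R).
B = (4π×10⁻⁷ × 1.32) / (2 × 0.232) = 3.57×10⁻⁶ T.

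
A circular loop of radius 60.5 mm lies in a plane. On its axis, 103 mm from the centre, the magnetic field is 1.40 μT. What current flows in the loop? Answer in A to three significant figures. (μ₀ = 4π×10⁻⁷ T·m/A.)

I ≈ 1.04 A

On the axis of a loop, B = μ₀IR²/[2(R²+z²)^(3/2)], so I = 2B(R²+z²)^(3/2)/(μ₀R²).
R² + z² = 0.00366 + 0.01061 = 0.01427 m²; raised to 3/2 gives 1.70×10⁻³ m³.
I = 2 × 1.40×10⁻⁶ × 1.70×10⁻³ / (1.26×10⁻⁶ × 0.00366) = 1.04 A.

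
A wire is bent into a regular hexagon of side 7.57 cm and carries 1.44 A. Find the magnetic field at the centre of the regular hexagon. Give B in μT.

B ≈ 13.2 μT

Each side is a finite straight segment at perpendicular distance d = a/(2 tan(π/6)) = 0.06556 m from the centre, with end-angles ±π/6.
One side contributes B₁ = (μ₀I/4πd)·2 sin(π/6) = 2.20×10⁻⁶ T.
All 6 sides add in the same direction: B = 6 × 2.20×10⁻⁶ = 1.32×10⁻⁵ T.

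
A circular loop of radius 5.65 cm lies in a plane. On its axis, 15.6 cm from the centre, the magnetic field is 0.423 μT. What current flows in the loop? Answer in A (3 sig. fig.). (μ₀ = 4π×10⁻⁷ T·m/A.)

I ≈ 0.963 A

On the axis of a loop, B = μ₀IR²/[2(R²+z²)^(3/2)], so I = 2B(R²+z²)^(3/2)/(μ₀R²).
R² + z² = 0.003192 + 0.02434 = 0.02753 m²; raised to 3/2 gives 4.57×10⁻³ m³.
I = 2 × 4.23×10⁻⁷ × 4.57×10⁻³ / (1.26×10⁻⁶ × 0.003192) = 0.963 A.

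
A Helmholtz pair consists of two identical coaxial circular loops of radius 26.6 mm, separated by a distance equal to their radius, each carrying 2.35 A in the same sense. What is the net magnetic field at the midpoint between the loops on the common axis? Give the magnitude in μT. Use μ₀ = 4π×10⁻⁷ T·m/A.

B ≈ 79.4 μT

Each loop contributes B = μ₀IR²/[2(R²+z²)^(3/2)] on the axis, with z measured from that loop.
Loop 1 (z = 0.0133 m): B₁ = 3.97×10⁻⁵ T. Loop 2 (z = 0.0133 m): B₂ = 3.97×10⁻⁵ T.
The fields add: B = B₁ + B₂ = 7.94×10⁻⁵ T.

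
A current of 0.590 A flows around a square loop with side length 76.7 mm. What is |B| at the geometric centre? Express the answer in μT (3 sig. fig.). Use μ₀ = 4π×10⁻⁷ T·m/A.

Each side is a finite straight segment at perpendicular distance d = a/(2 tan(π/4)) = 0.03835 m from the centre, with end-angles ±π/4.
One side contributes B₁ = (μ₀I/4πd)·2 sin(π/4) = 2.18×10⁻⁶ T.
All 4 sides add in the same direction: B = 4 × 2.18×10⁻⁶ = 8.70×10⁻⁶ T.

B ≈ 8.70 μT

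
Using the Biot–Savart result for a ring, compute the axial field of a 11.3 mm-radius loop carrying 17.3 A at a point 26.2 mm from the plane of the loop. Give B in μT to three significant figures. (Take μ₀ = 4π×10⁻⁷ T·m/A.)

On the axis of a circular loop, B = μ₀IR² / [2(R²+z²)^(3/2)].
R² + z² = (0.0113)² + (0.0262)² = 0.0008141 m², and (R²+z²)^(3/2) = 2.32×10⁻⁵ m³.
B = (4π×10⁻⁷ × 17.3 × 0.0001277) / (2 × 2.32×10⁻⁵) = 5.98×10⁻⁵ T.

B ≈ 59.8 μT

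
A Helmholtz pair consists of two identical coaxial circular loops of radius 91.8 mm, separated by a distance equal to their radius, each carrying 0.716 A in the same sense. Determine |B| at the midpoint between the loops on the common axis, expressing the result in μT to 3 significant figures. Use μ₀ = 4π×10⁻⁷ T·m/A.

Each loop contributes B = μ₀IR²/[2(R²+z²)^(3/2)] on the axis, with z measured from that loop.
Loop 1 (z = 0.0459 m): B₁ = 3.51×10⁻⁶ T. Loop 2 (z = 0.0459 m): B₂ = 3.51×10⁻⁶ T.
The fields add: B = B₁ + B₂ = 7.01×10⁻⁶ T.

B ≈ 7.01 μT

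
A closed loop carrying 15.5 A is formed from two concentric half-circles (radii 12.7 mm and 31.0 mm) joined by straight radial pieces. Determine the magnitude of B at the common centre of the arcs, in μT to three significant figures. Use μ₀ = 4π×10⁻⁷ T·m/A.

The radial connectors point toward the centre, so dl × r̂ = 0 and they contribute nothing.
Each semicircle gives μ₀I/(4R): inner arc 3.83×10⁻⁴ T, outer arc 1.57×10⁻⁴ T.
The two arcs carry current in opposite angular senses, so their fields oppose: B = |3.83×10⁻⁴ − 1.57×10⁻⁴| = 2.26×10⁻⁴ T.

B ≈ 226 μT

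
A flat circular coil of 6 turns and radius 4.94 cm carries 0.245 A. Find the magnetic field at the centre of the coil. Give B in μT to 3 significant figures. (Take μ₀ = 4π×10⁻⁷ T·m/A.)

For an N-turn flat coil, B = Nμ₀I/(2R) with R = 0.0494 m.
B = 6 × 3.12×10⁻⁶ T = 1.87×10⁻⁵ T.

B ≈ 18.7 μT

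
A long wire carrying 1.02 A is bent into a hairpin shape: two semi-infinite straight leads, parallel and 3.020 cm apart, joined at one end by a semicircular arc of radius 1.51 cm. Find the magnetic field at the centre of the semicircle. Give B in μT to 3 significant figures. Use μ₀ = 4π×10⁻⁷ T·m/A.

The semicircular arc contributes B_arc = μ₀I·π/(4πR) = μ₀I/(4R) = 2.12×10⁻⁵ T.
Each semi-infinite lead is at perpendicular distance R = 0.0151 m from the centre, with the perpendicular foot at its near end, so it contributes μ₀I/(4πR); both point the same way, together 1.35×10⁻⁵ T.
Arc and leads all point the same direction: B = 2.12×10⁻⁵ + 1.35×10⁻⁵ = 3.47×10⁻⁵ T.

B ≈ 34.7 μT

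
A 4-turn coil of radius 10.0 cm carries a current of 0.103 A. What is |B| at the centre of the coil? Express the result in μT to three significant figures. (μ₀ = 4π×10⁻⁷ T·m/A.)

For an N-turn flat coil, B = Nμ₀I/(2R) with R = 0.1 m.
B = 4 × 6.47×10⁻⁷ T = 2.59×10⁻⁶ T.

B ≈ 2.59 μT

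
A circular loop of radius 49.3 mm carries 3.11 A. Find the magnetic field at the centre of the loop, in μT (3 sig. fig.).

At the centre of a circular loop the Biot–Savart law gives B = μ₀I/(2R).
B = (4π×10⁻⁷ × 3.11) / (2 × 0.0493) = 3.96×10⁻⁵ T.

B ≈ 39.6 μT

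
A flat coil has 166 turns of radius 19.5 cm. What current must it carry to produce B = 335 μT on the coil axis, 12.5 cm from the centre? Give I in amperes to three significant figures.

I ≈ 1.05 A

For an N-turn coil, B = Nμ₀IR²/[2(R²+z²)^(3/2)] with R = 0.195 m, z = 0.125 m, so I = 2B(R²+z²)^(3/2)/(Nμ₀R²) = 2 × 3.35×10⁻⁴ × 1.24×10⁻² / (166 × 4π×10⁻⁷ × 0.03803) = 1.05 A.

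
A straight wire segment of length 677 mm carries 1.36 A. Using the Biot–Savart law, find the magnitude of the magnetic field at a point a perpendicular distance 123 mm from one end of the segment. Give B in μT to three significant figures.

B ≈ 1.09 μT

For a finite straight segment, B = (μ₀I/4πd)(sinθ₁ + sinθ₂), where θ₁, θ₂ are the angles from the perpendicular to each end.
The perpendicular foot is at one end, so the two end-offsets along the wire are 0 and L = 0.677 m.
sinθ₁ = 0/√(0²+0.123²) = 0.0000; sinθ₂ = 0.677/√(0.677²+0.123²) = 0.9839.
B = (4π×10⁻⁷ × 1.36) / (4π × 0.123) × (0.0000 + 0.9839) = 1.09×10⁻⁶ T.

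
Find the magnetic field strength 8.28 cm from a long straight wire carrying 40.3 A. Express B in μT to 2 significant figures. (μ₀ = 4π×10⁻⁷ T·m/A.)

For an infinitely long straight wire, B = μ₀I/(2πd).
B = (4π×10⁻⁷ × 40.3) / (2π × 0.0828) = 9.73×10⁻⁵ T.

B ≈ 97 μT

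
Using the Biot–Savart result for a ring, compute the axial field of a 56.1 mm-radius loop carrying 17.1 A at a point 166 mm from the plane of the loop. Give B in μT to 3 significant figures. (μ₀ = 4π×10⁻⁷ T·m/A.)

B ≈ 6.29 μT

On the axis of a circular loop, B = μ₀IR² / [2(R²+z²)^(3/2)].
R² + z² = (0.0561)² + (0.166)² = 0.0307 m², and (R²+z²)^(3/2) = 5.38×10⁻³ m³.
B = (4π×10⁻⁷ × 17.1 × 0.003147) / (2 × 5.38×10⁻³) = 6.29×10⁻⁶ T.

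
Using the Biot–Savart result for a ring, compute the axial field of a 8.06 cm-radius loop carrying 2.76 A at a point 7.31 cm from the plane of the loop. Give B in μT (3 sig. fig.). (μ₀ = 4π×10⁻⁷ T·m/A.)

B ≈ 8.74 μT

On the axis of a circular loop, B = μ₀IR² / [2(R²+z²)^(3/2)].
R² + z² = (0.0806)² + (0.0731)² = 0.01184 m², and (R²+z²)^(3/2) = 1.29×10⁻³ m³.
B = (4π×10⁻⁷ × 2.76 × 0.006496) / (2 × 1.29×10⁻³) = 8.74×10⁻⁶ T.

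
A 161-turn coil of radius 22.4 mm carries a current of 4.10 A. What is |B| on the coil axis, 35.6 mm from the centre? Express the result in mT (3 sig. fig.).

B ≈ 2.80 mT

For an N-turn flat coil, B = Nμ₀IR²/[2(R²+z²)^(3/2)] with R = 0.0224 m, z = 0.0356 m.
B = 161 × 1.74×10⁻⁵ T = 2.80×10⁻³ T.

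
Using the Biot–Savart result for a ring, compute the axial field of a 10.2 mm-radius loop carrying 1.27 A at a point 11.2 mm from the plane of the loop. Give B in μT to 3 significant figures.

On the axis of a circular loop, B = μ₀IR² / [2(R²+z²)^(3/2)].
R² + z² = (0.0102)² + (0.0112)² = 0.0002295 m², and (R²+z²)^(3/2) = 3.48×10⁻⁶ m³.
B = (4π×10⁻⁷ × 1.27 × 0.000104) / (2 × 3.48×10⁻⁶) = 2.39×10⁻⁵ T.

B ≈ 23.9 μT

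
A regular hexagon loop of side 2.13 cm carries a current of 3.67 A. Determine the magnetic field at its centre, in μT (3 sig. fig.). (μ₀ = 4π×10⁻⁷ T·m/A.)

B ≈ 119 μT

Each side is a finite straight segment at perpendicular distance d = a/(2 tan(π/6)) = 0.01845 m from the centre, with end-angles ±π/6.
One side contributes B₁ = (μ₀I/4πd)·2 sin(π/6) = 1.99×10⁻⁵ T.
All 6 sides add in the same direction: B = 6 × 1.99×10⁻⁵ = 1.19×10⁻⁴ T.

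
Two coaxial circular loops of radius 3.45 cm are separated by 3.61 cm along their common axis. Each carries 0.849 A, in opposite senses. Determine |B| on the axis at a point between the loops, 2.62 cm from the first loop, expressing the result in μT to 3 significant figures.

Each loop contributes B = μ₀IR²/[2(R²+z²)^(3/2)] on the axis, with z measured from that loop.
Loop 1 (z = 0.0262 m): B₁ = 7.81×10⁻⁶ T. Loop 2 (z = 0.0099 m): B₂ = 1.37×10⁻⁵ T.
The fields oppose: B = |B₁ − B₂| = 5.92×10⁻⁶ T.

B ≈ 5.92 μT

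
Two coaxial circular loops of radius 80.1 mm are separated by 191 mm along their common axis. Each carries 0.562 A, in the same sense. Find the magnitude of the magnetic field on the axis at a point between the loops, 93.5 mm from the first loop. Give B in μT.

B ≈ 2.34 μT

Each loop contributes B = μ₀IR²/[2(R²+z²)^(3/2)] on the axis, with z measured from that loop.
Loop 1 (z = 0.0935 m): B₁ = 1.21×10⁻⁶ T. Loop 2 (z = 0.0975 m): B₂ = 1.13×10⁻⁶ T.
The fields add: B = B₁ + B₂ = 2.34×10⁻⁶ T.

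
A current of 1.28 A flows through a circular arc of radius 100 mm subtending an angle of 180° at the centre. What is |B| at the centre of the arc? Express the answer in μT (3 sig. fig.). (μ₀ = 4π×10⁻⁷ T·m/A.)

B ≈ 4.02 μT

The Biot–Savart field of a circular arc at its centre is B = μ₀Iφ/(4πR), with φ = 3.142 rad.
B = (4π×10⁻⁷ × 1.28 × 3.142) / (4π × 0.1) = 4.02×10⁻⁶ T.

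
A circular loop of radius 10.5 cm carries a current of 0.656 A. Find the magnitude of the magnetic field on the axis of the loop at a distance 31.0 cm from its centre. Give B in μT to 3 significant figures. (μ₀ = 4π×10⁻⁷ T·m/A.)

On the axis of a circular loop, B = μ₀IR² / [2(R²+z²)^(3/2)].
R² + z² = (0.105)² + (0.31)² = 0.1071 m², and (R²+z²)^(3/2) = 3.51×10⁻² m³.
B = (4π×10⁻⁷ × 0.656 × 0.01102) / (2 × 3.51×10⁻²) = 1.30×10⁻⁷ T.

B ≈ 0.130 μT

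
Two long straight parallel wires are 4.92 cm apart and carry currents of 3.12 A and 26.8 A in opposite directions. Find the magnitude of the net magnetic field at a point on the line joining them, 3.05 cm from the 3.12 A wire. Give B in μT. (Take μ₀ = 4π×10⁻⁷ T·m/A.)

B ≈ 307 μT

Each long wire gives B = μ₀I/(2πd). Distances are d₁ = 0.0305 m and d₂ = 0.0187 m.
B₁ = 2.05×10⁻⁵ T, B₂ = 2.87×10⁻⁴ T.
Between antiparallel currents both contributions point the same way, so they add. B = B₁ + B₂ = 2.05×10⁻⁵ + 2.87×10⁻⁴ = 3.07×10⁻⁴ T.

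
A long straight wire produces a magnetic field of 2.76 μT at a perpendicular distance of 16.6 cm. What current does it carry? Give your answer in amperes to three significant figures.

For a long straight wire B = μ₀I/(2πd), so I = 2πdB/μ₀.
I = 2π × 0.166 × 2.76×10⁻⁶ / (4π×10⁻⁷) = 2.29 A.

I ≈ 2.29 A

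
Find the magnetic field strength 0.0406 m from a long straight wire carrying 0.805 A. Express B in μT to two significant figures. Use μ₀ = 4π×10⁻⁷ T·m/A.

For an infinitely long straight wire, B = μ₀I/(2πd).
B = (4π×10⁻⁷ × 0.805) / (2π × 0.0406) = 3.97×10⁻⁶ T.

B ≈ 4.0 μT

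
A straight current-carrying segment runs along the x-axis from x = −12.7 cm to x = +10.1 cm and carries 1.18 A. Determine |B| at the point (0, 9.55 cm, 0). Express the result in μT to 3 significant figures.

B ≈ 1.89 μT

For a finite straight segment, B = (μ₀I/4πd)(sinθ₁ + sinθ₂), where θ₁, θ₂ are the angles from the perpendicular to each end.
The perpendicular distance is d = 0.0955 m; the end-offsets along the wire are a = 0.127 m and b = 0.101 m.
sinθ₁ = 0.127/√(0.127²+0.0955²) = 0.7992; sinθ₂ = 0.101/√(0.101²+0.0955²) = 0.7266.
B = (4π×10⁻⁷ × 1.18) / (4π × 0.0955) × (0.7992 + 0.7266) = 1.89×10⁻⁶ T.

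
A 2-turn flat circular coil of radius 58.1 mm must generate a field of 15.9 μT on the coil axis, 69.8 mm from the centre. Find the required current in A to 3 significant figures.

For an N-turn coil, B = Nμ₀IR²/[2(R²+z²)^(3/2)] with R = 0.0581 m, z = 0.0698 m, so I = 2B(R²+z²)^(3/2)/(Nμ₀R²) = 2 × 1.59×10⁻⁵ × 7.49×10⁻⁴ / (2 × 4π×10⁻⁷ × 0.003376) = 2.81 A.

I ≈ 2.81 A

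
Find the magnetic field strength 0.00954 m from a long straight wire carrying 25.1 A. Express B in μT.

B ≈ 526 μT

For an infinitely long straight wire, B = μ₀I/(2πd).
B = (4π×10⁻⁷ × 25.1) / (2π × 0.00954) = 5.26×10⁻⁴ T.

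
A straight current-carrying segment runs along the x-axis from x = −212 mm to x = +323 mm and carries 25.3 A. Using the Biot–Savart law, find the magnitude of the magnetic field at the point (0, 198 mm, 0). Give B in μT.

For a finite straight segment, B = (μ₀I/4πd)(sinθ₁ + sinθ₂), where θ₁, θ₂ are the angles from the perpendicular to each end.
The perpendicular distance is d = 0.198 m; the end-offsets along the wire are a = 0.212 m and b = 0.323 m.
sinθ₁ = 0.212/√(0.212²+0.198²) = 0.7308; sinθ₂ = 0.323/√(0.323²+0.198²) = 0.8526.
B = (4π×10⁻⁷ × 25.3) / (4π × 0.198) × (0.7308 + 0.8526) = 2.02×10⁻⁵ T.

B ≈ 20.2 μT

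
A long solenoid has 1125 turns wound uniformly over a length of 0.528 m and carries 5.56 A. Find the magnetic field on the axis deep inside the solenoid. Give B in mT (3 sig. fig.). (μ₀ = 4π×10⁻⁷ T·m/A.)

B ≈ 14.9 mT

Inside a long solenoid, B = μ₀nI with n = 2131 turns/m.
B = 4π×10⁻⁷ × 2131 × 5.56 = 1.49×10⁻² T.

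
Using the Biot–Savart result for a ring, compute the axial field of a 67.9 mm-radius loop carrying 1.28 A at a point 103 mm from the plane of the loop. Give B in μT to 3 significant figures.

B ≈ 1.97 μT

On the axis of a circular loop, B = μ₀IR² / [2(R²+z²)^(3/2)].
R² + z² = (0.0679)² + (0.103)² = 0.01522 m², and (R²+z²)^(3/2) = 1.88×10⁻³ m³.
B = (4π×10⁻⁷ × 1.28 × 0.00461) / (2 × 1.88×10⁻³) = 1.97×10⁻⁶ T.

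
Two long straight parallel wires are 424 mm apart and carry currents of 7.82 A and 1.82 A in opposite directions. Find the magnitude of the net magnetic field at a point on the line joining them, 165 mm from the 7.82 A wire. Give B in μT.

B ≈ 10.9 μT

Each long wire gives B = μ₀I/(2πd). Distances are d₁ = 0.165 m and d₂ = 0.259 m.
B₁ = 9.48×10⁻⁶ T, B₂ = 1.41×10⁻⁶ T.
Between antiparallel currents both contributions point the same way, so they add. B = B₁ + B₂ = 9.48×10⁻⁶ + 1.41×10⁻⁶ = 1.09×10⁻⁵ T.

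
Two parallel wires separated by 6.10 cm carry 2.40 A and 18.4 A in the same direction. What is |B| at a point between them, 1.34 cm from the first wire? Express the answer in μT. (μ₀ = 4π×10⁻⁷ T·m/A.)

B ≈ 41.5 μT

Each long wire gives B = μ₀I/(2πd). Distances are d₁ = 0.0134 m and d₂ = 0.0476 m.
B₁ = 3.58×10⁻⁵ T, B₂ = 7.73×10⁻⁵ T.
Between parallel currents the two contributions point in opposite directions, so they subtract. B = |B₁ − B₂| = |3.58×10⁻⁵ − 7.73×10⁻⁵| = 4.15×10⁻⁵ T.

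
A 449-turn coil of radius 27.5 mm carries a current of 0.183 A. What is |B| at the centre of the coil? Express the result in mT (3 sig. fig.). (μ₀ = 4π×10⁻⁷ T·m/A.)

For an N-turn flat coil, B = Nμ₀I/(2R) with R = 0.0275 m.
B = 449 × 4.18×10⁻⁶ T = 1.88×10⁻³ T.

B ≈ 1.88 mT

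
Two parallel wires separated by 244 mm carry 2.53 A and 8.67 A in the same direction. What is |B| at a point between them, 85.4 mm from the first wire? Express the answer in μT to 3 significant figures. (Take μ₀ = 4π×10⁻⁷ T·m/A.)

B ≈ 5.01 μT

Each long wire gives B = μ₀I/(2πd). Distances are d₁ = 0.0854 m and d₂ = 0.1586 m.
B₁ = 5.93×10⁻⁶ T, B₂ = 1.09×10⁻⁵ T.
Between parallel currents the two contributions point in opposite directions, so they subtract. B = |B₁ − B₂| = |5.93×10⁻⁶ − 1.09×10⁻⁵| = 5.01×10⁻⁶ T.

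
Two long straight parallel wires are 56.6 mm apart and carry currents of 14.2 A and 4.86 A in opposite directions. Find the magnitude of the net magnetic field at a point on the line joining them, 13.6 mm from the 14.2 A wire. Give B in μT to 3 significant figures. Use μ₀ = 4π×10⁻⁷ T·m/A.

Each long wire gives B = μ₀I/(2πd). Distances are d₁ = 0.0136 m and d₂ = 0.043 m.
B₁ = 2.09×10⁻⁴ T, B₂ = 2.26×10⁻⁵ T.
Between antiparallel currents both contributions point the same way, so they add. B = B₁ + B₂ = 2.09×10⁻⁴ + 2.26×10⁻⁵ = 2.31×10⁻⁴ T.

B ≈ 231 μT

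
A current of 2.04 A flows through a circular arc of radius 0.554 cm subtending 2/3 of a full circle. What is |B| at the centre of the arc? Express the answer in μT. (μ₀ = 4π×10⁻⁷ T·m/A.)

The Biot–Savart field of a circular arc at its centre is B = μ₀Iφ/(4πR), with φ = 4.189 rad.
B = (4π×10⁻⁷ × 2.04 × 4.189) / (4π × 0.00554) = 1.54×10⁻⁴ T.

B ≈ 154 μT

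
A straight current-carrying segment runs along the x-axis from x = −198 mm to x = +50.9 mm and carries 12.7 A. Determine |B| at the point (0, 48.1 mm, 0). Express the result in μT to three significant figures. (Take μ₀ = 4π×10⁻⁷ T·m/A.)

B ≈ 44.8 μT

For a finite straight segment, B = (μ₀I/4πd)(sinθ₁ + sinθ₂), where θ₁, θ₂ are the angles from the perpendicular to each end.
The perpendicular distance is d = 0.0481 m; the end-offsets along the wire are a = 0.198 m and b = 0.0509 m.
sinθ₁ = 0.198/√(0.198²+0.0481²) = 0.9717; sinθ₂ = 0.0509/√(0.0509²+0.0481²) = 0.7268.
B = (4π×10⁻⁷ × 12.7) / (4π × 0.0481) × (0.9717 + 0.7268) = 4.48×10⁻⁵ T.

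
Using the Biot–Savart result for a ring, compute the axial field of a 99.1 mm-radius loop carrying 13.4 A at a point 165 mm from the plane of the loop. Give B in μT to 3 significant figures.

On the axis of a circular loop, B = μ₀IR² / [2(R²+z²)^(3/2)].
R² + z² = (0.0991)² + (0.165)² = 0.03705 m², and (R²+z²)^(3/2) = 7.13×10⁻³ m³.
B = (4π×10⁻⁷ × 13.4 × 0.009821) / (2 × 7.13×10⁻³) = 1.16×10⁻⁵ T.

B ≈ 11.6 μT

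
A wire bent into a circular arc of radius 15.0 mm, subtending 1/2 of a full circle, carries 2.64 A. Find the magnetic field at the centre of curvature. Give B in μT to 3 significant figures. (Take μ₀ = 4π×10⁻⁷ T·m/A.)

B ≈ 55.3 μT

The Biot–Savart field of a circular arc at its centre is B = μ₀Iφ/(4πR), with φ = 3.142 rad.
B = (4π×10⁻⁷ × 2.64 × 3.142) / (4π × 0.015) = 5.53×10⁻⁵ T.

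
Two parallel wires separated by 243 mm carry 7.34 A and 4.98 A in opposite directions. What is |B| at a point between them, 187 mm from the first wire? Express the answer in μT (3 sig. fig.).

B ≈ 25.6 μT

Each long wire gives B = μ₀I/(2πd). Distances are d₁ = 0.187 m and d₂ = 0.056 m.
B₁ = 7.85×10⁻⁶ T, B₂ = 1.78×10⁻⁵ T.
Between antiparallel currents both contributions point the same way, so they add. B = B₁ + B₂ = 7.85×10⁻⁶ + 1.78×10⁻⁵ = 2.56×10⁻⁵ T.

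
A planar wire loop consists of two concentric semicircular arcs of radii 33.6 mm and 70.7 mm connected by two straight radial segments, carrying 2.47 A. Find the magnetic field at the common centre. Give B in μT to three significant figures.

The radial connectors point toward the centre, so dl × r̂ = 0 and they contribute nothing.
Each semicircle gives μ₀I/(4R): inner arc 2.31×10⁻⁵ T, outer arc 1.10×10⁻⁵ T.
The two arcs carry current in opposite angular senses, so their fields oppose: B = |2.31×10⁻⁵ − 1.10×10⁻⁵| = 1.21×10⁻⁵ T.

B ≈ 12.1 μT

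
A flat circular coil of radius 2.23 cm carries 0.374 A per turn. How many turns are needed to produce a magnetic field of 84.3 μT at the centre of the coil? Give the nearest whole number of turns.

For an N-turn coil, B = Nμ₀I/(2R). A single turn gives B₁ = 1.05×10⁻⁵ T with R = 0.0223 m.
N = B/B₁ = 8.43×10⁻⁵ / 1.05×10⁻⁵ = 8.00.

N = 8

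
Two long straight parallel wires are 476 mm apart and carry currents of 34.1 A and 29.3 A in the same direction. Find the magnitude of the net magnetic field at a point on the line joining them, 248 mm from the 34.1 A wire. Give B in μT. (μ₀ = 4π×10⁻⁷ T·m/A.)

B ≈ 1.80 μT

Each long wire gives B = μ₀I/(2πd). Distances are d₁ = 0.248 m and d₂ = 0.228 m.
B₁ = 2.75×10⁻⁵ T, B₂ = 2.57×10⁻⁵ T.
Between parallel currents the two contributions point in opposite directions, so they subtract. B = |B₁ − B₂| = |2.75×10⁻⁵ − 2.57×10⁻⁵| = 1.80×10⁻⁶ T.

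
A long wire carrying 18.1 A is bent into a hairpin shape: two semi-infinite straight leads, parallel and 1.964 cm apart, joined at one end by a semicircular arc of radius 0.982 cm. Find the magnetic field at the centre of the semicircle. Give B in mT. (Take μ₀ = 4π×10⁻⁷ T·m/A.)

The semicircular arc contributes B_arc = μ₀I·π/(4πR) = μ₀I/(4R) = 5.79×10⁻⁴ T.
Each semi-infinite lead is at perpendicular distance R = 0.00982 m from the centre, with the perpendicular foot at its near end, so it contributes μ₀I/(4πR); both point the same way, together 3.69×10⁻⁴ T.
Arc and leads all point the same direction: B = 5.79×10⁻⁴ + 3.69×10⁻⁴ = 9.48×10⁻⁴ T.

B ≈ 0.948 mT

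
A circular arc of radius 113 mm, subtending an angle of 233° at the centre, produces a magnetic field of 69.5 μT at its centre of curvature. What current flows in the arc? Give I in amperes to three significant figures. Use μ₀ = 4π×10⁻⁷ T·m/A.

I ≈ 19.3 A

For a circular arc, B = μ₀Iφ/(4πR) with φ in radians; here φ = 4.067 rad.
So I = 4πRB/(μ₀φ) = 4π × 0.113 × 6.95×10⁻⁵ / (4π×10⁻⁷ × 4.067) = 19.3 A.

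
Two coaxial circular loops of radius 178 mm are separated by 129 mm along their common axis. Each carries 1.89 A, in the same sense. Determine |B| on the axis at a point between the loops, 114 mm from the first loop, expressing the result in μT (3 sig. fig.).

B ≈ 10.6 μT

Each loop contributes B = μ₀IR²/[2(R²+z²)^(3/2)] on the axis, with z measured from that loop.
Loop 1 (z = 0.114 m): B₁ = 3.98×10⁻⁶ T. Loop 2 (z = 0.015 m): B₂ = 6.60×10⁻⁶ T.
The fields add: B = B₁ + B₂ = 1.06×10⁻⁵ T.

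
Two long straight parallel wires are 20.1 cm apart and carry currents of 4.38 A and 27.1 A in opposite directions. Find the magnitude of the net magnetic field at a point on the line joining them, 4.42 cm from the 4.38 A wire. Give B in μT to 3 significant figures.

Each long wire gives B = μ₀I/(2πd). Distances are d₁ = 0.0442 m and d₂ = 0.1568 m.
B₁ = 1.98×10⁻⁵ T, B₂ = 3.46×10⁻⁵ T.
Between antiparallel currents both contributions point the same way, so they add. B = B₁ + B₂ = 1.98×10⁻⁵ + 3.46×10⁻⁵ = 5.44×10⁻⁵ T.

B ≈ 54.4 μT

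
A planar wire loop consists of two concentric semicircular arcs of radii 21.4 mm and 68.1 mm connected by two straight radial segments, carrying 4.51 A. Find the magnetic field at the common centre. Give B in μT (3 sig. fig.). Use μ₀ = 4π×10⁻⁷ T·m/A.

B ≈ 45.4 μT

The radial connectors point toward the centre, so dl × r̂ = 0 and they contribute nothing.
Each semicircle gives μ₀I/(4R): inner arc 6.62×10⁻⁵ T, outer arc 2.08×10⁻⁵ T.
The two arcs carry current in opposite angular senses, so their fields oppose: B = |6.62×10⁻⁵ − 2.08×10⁻⁵| = 4.54×10⁻⁵ T.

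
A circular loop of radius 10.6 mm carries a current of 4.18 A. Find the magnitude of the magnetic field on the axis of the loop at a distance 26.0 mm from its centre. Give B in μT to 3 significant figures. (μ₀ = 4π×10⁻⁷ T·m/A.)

B ≈ 13.3 μT

On the axis of a circular loop, B = μ₀IR² / [2(R²+z²)^(3/2)].
R² + z² = (0.0106)² + (0.026)² = 0.0007884 m², and (R²+z²)^(3/2) = 2.21×10⁻⁵ m³.
B = (4π×10⁻⁷ × 4.18 × 0.0001124) / (2 × 2.21×10⁻⁵) = 1.33×10⁻⁵ T.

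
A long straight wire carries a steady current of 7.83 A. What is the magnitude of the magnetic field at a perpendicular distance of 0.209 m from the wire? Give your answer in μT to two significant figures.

B ≈ 7.5 μT

For an infinitely long straight wire, B = μ₀I/(2πd).
B = (4π×10⁻⁷ × 7.83) / (2π × 0.209) = 7.49×10⁻⁶ T.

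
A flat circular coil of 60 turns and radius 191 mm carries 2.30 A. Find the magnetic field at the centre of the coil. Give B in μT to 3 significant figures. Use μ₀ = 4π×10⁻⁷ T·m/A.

For an N-turn flat coil, B = Nμ₀I/(2R) with R = 0.191 m.
B = 60 × 7.57×10⁻⁶ T = 4.54×10⁻⁴ T.

B ≈ 454 μT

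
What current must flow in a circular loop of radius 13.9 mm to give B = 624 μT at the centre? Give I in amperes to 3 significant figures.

At the centre of a circular loop B = μ₀I/(2R), so I = 2RB/μ₀.
With R = 0.0139 m, I = 2 × 0.0139 × 6.24×10⁻⁴ / (4π×10⁻⁷) = 13.8 A.

I ≈ 13.8 A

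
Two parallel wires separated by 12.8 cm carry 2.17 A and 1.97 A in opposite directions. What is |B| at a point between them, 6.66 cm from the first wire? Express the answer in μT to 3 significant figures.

Each long wire gives B = μ₀I/(2πd). Distances are d₁ = 0.0666 m and d₂ = 0.0614 m.
B₁ = 6.52×10⁻⁶ T, B₂ = 6.42×10⁻⁶ T.
Between antiparallel currents both contributions point the same way, so they add. B = B₁ + B₂ = 6.52×10⁻⁶ + 6.42×10⁻⁶ = 1.29×10⁻⁵ T.

B ≈ 12.9 μT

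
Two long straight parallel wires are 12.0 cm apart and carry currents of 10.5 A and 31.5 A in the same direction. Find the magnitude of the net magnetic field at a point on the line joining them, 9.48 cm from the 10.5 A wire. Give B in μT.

Each long wire gives B = μ₀I/(2πd). Distances are d₁ = 0.0948 m and d₂ = 0.0252 m.
B₁ = 2.22×10⁻⁵ T, B₂ = 2.50×10⁻⁴ T.
Between parallel currents the two contributions point in opposite directions, so they subtract. B = |B₁ − B₂| = |2.22×10⁻⁵ − 2.50×10⁻⁴| = 2.28×10⁻⁴ T.

B ≈ 228 μT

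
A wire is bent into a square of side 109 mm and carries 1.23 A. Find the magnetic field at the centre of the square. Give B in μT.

Each side is a finite straight segment at perpendicular distance d = a/(2 tan(π/4)) = 0.0545 m from the centre, with end-angles ±π/4.
One side contributes B₁ = (μ₀I/4πd)·2 sin(π/4) = 3.19×10⁻⁶ T.
All 4 sides add in the same direction: B = 4 × 3.19×10⁻⁶ = 1.28×10⁻⁵ T.

B ≈ 12.8 μT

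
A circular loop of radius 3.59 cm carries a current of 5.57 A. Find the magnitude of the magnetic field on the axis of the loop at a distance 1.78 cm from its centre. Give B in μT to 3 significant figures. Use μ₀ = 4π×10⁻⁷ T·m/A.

B ≈ 70.1 μT

On the axis of a circular loop, B = μ₀IR² / [2(R²+z²)^(3/2)].
R² + z² = (0.0359)² + (0.0178)² = 0.001606 m², and (R²+z²)^(3/2) = 6.43×10⁻⁵ m³.
B = (4π×10⁻⁷ × 5.57 × 0.001289) / (2 × 6.43×10⁻⁵) = 7.01×10⁻⁵ T.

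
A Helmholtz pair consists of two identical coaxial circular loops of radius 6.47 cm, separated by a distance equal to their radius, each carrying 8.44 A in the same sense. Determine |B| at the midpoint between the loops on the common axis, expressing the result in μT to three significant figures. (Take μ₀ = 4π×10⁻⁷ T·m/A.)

Each loop contributes B = μ₀IR²/[2(R²+z²)^(3/2)] on the axis, with z measured from that loop.
Loop 1 (z = 0.03235 m): B₁ = 5.86×10⁻⁵ T. Loop 2 (z = 0.03235 m): B₂ = 5.86×10⁻⁵ T.
The fields add: B = B₁ + B₂ = 1.17×10⁻⁴ T.

B ≈ 117 μT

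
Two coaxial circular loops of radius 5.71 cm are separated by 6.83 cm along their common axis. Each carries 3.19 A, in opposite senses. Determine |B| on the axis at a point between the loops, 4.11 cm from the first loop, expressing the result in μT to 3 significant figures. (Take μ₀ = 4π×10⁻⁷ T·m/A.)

B ≈ 7.06 μT

Each loop contributes B = μ₀IR²/[2(R²+z²)^(3/2)] on the axis, with z measured from that loop.
Loop 1 (z = 0.0411 m): B₁ = 1.88×10⁻⁵ T. Loop 2 (z = 0.0272 m): B₂ = 2.58×10⁻⁵ T.
The fields oppose: B = |B₁ − B₂| = 7.06×10⁻⁶ T.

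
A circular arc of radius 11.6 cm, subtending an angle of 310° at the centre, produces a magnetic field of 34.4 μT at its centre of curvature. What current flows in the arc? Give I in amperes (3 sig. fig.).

I ≈ 7.38 A

For a circular arc, B = μ₀Iφ/(4πR) with φ in radians; here φ = 5.411 rad.
So I = 4πRB/(μ₀φ) = 4π × 0.116 × 3.44×10⁻⁵ / (4π×10⁻⁷ × 5.411) = 7.38 A.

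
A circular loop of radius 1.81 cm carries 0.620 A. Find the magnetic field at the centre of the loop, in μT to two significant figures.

At the centre of a circular loop the Biot–Savart law gives B = μ₀I/(2R).
B = (4π×10⁻⁷ × 0.620) / (2 × 0.0181) = 2.15×10⁻⁵ T.

B ≈ 22 μT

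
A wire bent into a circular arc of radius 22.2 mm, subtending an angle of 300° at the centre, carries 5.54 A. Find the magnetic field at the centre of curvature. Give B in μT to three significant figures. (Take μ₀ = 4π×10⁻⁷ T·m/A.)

The Biot–Savart field of a circular arc at its centre is B = μ₀Iφ/(4πR), with φ = 5.236 rad.
B = (4π×10⁻⁷ × 5.54 × 5.236) / (4π × 0.0222) = 1.31×10⁻⁴ T.

B ≈ 131 μT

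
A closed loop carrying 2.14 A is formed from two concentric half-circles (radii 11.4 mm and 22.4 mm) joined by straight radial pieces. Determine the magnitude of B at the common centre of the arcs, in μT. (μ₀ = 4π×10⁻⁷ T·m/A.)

B ≈ 29.0 μT

The radial connectors point toward the centre, so dl × r̂ = 0 and they contribute nothing.
Each semicircle gives μ₀I/(4R): inner arc 5.90×10⁻⁵ T, outer arc 3.00×10⁻⁵ T.
The two arcs carry current in opposite angular senses, so their fields oppose: B = |5.90×10⁻⁵ − 3.00×10⁻⁵| = 2.90×10⁻⁵ T.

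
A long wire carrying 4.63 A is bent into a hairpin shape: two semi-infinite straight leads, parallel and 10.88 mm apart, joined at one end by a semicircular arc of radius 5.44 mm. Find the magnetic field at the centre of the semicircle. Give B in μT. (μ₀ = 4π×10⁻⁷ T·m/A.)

B ≈ 438 μT

The semicircular arc contributes B_arc = μ₀I·π/(4πR) = μ₀I/(4R) = 2.67×10⁻⁴ T.
Each semi-infinite lead is at perpendicular distance R = 0.00544 m from the centre, with the perpendicular foot at its near end, so it contributes μ₀I/(4πR); both point the same way, together 1.70×10⁻⁴ T.
Arc and leads all point the same direction: B = 2.67×10⁻⁴ + 1.70×10⁻⁴ = 4.38×10⁻⁴ T.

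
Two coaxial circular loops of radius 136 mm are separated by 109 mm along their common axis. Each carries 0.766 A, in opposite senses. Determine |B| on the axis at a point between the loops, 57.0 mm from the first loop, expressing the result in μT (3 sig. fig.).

B ≈ 0.108 μT

Each loop contributes B = μ₀IR²/[2(R²+z²)^(3/2)] on the axis, with z measured from that loop.
Loop 1 (z = 0.057 m): B₁ = 2.78×10⁻⁶ T. Loop 2 (z = 0.052 m): B₂ = 2.88×10⁻⁶ T.
The fields oppose: B = |B₁ − B₂| = 1.08×10⁻⁷ T.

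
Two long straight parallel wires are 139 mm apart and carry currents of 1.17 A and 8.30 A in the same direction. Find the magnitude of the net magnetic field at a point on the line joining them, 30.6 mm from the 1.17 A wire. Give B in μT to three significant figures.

B ≈ 7.67 μT

Each long wire gives B = μ₀I/(2πd). Distances are d₁ = 0.0306 m and d₂ = 0.1084 m.
B₁ = 7.65×10⁻⁶ T, B₂ = 1.53×10⁻⁵ T.
Between parallel currents the two contributions point in opposite directions, so they subtract. B = |B₁ − B₂| = |7.65×10⁻⁶ − 1.53×10⁻⁵| = 7.67×10⁻⁶ T.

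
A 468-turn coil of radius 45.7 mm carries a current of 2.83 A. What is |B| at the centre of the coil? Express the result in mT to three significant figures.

For an N-turn flat coil, B = Nμ₀I/(2R) with R = 0.0457 m.
B = 468 × 3.89×10⁻⁵ T = 1.82×10⁻² T.

B ≈ 18.2 mT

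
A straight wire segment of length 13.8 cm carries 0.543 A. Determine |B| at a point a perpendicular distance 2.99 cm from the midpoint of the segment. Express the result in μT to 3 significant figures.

For a finite straight segment, B = (μ₀I/4πd)(sinθ₁ + sinθ₂), where θ₁, θ₂ are the angles from the perpendicular to each end.
The perpendicular from the point meets the wire at its midpoint, so each end is L/2 = 0.069 m away along the wire.
sinθ₁ = 0.069/√(0.069²+0.0299²) = 0.9176; sinθ₂ = 0.069/√(0.069²+0.0299²) = 0.9176.
B = (4π×10⁻⁷ × 0.543) / (4π × 0.0299) × (0.9176 + 0.9176) = 3.33×10⁻⁶ T.

B ≈ 3.33 μT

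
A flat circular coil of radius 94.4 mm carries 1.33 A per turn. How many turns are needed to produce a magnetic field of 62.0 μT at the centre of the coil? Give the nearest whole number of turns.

For an N-turn coil, B = Nμ₀I/(2R). A single turn gives B₁ = 8.85×10⁻⁶ T with R = 0.0944 m.
N = B/B₁ = 6.20×10⁻⁵ / 8.85×10⁻⁶ = 7.00.

N = 7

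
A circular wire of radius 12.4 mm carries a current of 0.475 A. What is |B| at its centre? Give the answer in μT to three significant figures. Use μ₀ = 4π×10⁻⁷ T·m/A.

At the centre of a circular loop the Biot–Savart law gives B = μ₀I/(2R).
B = (4π×10⁻⁷ × 0.475) / (2 × 0.0124) = 2.41×10⁻⁵ T.

B ≈ 24.1 μT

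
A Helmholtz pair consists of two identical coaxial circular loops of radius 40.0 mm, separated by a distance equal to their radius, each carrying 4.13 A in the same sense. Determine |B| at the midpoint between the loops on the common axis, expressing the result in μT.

Each loop contributes B = μ₀IR²/[2(R²+z²)^(3/2)] on the axis, with z measured from that loop.
Loop 1 (z = 0.02 m): B₁ = 4.64×10⁻⁵ T. Loop 2 (z = 0.02 m): B₂ = 4.64×10⁻⁵ T.
The fields add: B = B₁ + B₂ = 9.28×10⁻⁵ T.

B ≈ 92.8 μT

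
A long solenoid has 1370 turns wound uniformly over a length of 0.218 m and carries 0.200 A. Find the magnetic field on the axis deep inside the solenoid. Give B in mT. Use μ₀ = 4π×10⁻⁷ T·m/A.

B ≈ 1.58 mT

Inside a long solenoid, B = μ₀nI with n = 6284 turns/m.
B = 4π×10⁻⁷ × 6284 × 0.200 = 1.58×10⁻³ T.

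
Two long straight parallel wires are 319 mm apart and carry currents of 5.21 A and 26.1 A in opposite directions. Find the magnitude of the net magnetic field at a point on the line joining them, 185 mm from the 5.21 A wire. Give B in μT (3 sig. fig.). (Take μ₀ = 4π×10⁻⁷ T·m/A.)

Each long wire gives B = μ₀I/(2πd). Distances are d₁ = 0.185 m and d₂ = 0.134 m.
B₁ = 5.63×10⁻⁶ T, B₂ = 3.90×10⁻⁵ T.
Between antiparallel currents both contributions point the same way, so they add. B = B₁ + B₂ = 5.63×10⁻⁶ + 3.90×10⁻⁵ = 4.46×10⁻⁵ T.

B ≈ 44.6 μT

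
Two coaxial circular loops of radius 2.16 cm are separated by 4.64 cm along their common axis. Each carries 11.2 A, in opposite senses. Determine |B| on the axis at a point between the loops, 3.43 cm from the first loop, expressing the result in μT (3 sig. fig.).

Each loop contributes B = μ₀IR²/[2(R²+z²)^(3/2)] on the axis, with z measured from that loop.
Loop 1 (z = 0.0343 m): B₁ = 4.93×10⁻⁵ T. Loop 2 (z = 0.0121 m): B₂ = 2.16×10⁻⁴ T.
The fields oppose: B = |B₁ − B₂| = 1.67×10⁻⁴ T.

B ≈ 167 μT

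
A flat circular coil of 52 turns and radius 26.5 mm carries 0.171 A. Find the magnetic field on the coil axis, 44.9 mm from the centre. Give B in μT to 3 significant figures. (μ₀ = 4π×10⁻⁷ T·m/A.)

For an N-turn flat coil, B = Nμ₀IR²/[2(R²+z²)^(3/2)] with R = 0.0265 m, z = 0.0449 m.
B = 52 × 5.32×10⁻⁷ T = 2.77×10⁻⁵ T.

B ≈ 27.7 μT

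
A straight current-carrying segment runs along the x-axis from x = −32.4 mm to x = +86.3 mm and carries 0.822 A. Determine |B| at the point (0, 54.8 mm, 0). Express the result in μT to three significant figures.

B ≈ 2.03 μT

For a finite straight segment, B = (μ₀I/4πd)(sinθ₁ + sinθ₂), where θ₁, θ₂ are the angles from the perpendicular to each end.
The perpendicular distance is d = 0.0548 m; the end-offsets along the wire are a = 0.0324 m and b = 0.0863 m.
sinθ₁ = 0.0324/√(0.0324²+0.0548²) = 0.5089; sinθ₂ = 0.0863/√(0.0863²+0.0548²) = 0.8442.
B = (4π×10⁻⁷ × 0.822) / (4π × 0.0548) × (0.5089 + 0.8442) = 2.03×10⁻⁶ T.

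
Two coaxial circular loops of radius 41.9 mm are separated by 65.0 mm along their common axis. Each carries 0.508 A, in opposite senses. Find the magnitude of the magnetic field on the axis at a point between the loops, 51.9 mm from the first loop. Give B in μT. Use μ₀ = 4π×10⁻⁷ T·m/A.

Each loop contributes B = μ₀IR²/[2(R²+z²)^(3/2)] on the axis, with z measured from that loop.
Loop 1 (z = 0.0519 m): B₁ = 1.89×10⁻⁶ T. Loop 2 (z = 0.0131 m): B₂ = 6.62×10⁻⁶ T.
The fields oppose: B = |B₁ − B₂| = 4.74×10⁻⁶ T.

B ≈ 4.74 μT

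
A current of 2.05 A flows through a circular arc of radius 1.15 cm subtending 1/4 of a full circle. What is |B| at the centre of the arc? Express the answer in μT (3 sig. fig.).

The Biot–Savart field of a circular arc at its centre is B = μ₀Iφ/(4πR), with φ = 1.571 rad.
B = (4π×10⁻⁷ × 2.05 × 1.571) / (4π × 0.0115) = 2.80×10⁻⁵ T.

B ≈ 28.0 μT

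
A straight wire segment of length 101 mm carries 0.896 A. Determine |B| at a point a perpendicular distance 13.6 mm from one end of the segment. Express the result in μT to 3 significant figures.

B ≈ 6.53 μT

For a finite straight segment, B = (μ₀I/4πd)(sinθ₁ + sinθ₂), where θ₁, θ₂ are the angles from the perpendicular to each end.
The perpendicular foot is at one end, so the two end-offsets along the wire are 0 and L = 0.101 m.
sinθ₁ = 0/√(0²+0.0136²) = 0.0000; sinθ₂ = 0.101/√(0.101²+0.0136²) = 0.9911.
B = (4π×10⁻⁷ × 0.896) / (4π × 0.0136) × (0.0000 + 0.9911) = 6.53×10⁻⁶ T.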